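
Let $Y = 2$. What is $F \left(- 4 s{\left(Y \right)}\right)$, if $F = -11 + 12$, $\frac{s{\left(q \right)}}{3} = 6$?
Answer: $-72$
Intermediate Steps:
$s{\left(q \right)} = 18$ ($s{\left(q \right)} = 3 \cdot 6 = 18$)
$F = 1$
$F \left(- 4 s{\left(Y \right)}\right) = 1 \left(\left(-4\right) 18\right) = 1 \left(-72\right) = -72$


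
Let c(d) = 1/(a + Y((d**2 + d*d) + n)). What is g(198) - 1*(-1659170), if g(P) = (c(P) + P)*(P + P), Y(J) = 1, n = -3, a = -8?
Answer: 12162650/7 ≈ 1.7375e+6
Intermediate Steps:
c(d) = -1/7 (c(d) = 1/(-8 + 1) = 1/(-7) = -1/7)
g(P) = 2*P*(-1/7 + P) (g(P) = (-1/7 + P)*(P + P) = (-1/7 + P)*(2*P) = 2*P*(-1/7 + P))
g(198) - 1*(-1659170) = (2/7)*198*(-1 + 7*198) - 1*(-1659170) = (2/7)*198*(-1 + 1386) + 1659170 = (2/7)*198*1385 + 1659170 = 548460/7 + 1659170 = 12162650/7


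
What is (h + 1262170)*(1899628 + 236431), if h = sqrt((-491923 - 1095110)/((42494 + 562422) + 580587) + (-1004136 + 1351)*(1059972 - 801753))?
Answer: 2696069588030 + 6408177*I*sqrt(40435128642630691087426)/1185503 ≈ 2.6961e+12 + 1.087e+12*I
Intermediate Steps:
h = 3*I*sqrt(40435128642630691087426)/1185503 (h = sqrt(-1587033/(604916 + 580587) - 1002785*258219) = sqrt(-1587033/1185503 - 258938139915) = sqrt(-306971941685239278/1185503) = 3*I*sqrt(40435128642630691087426)/1185503 ≈ 5.0886e+5*I)
(h + 1262170)*(1899628 + 236431) = (3*I*sqrt(40435128642630691087426)/1185503 + 1262170)*(1899628 + 236431) = (1262170 + 3*I*sqrt(40435128642630691087426)/1185503)*2136059 = 2696069588030 + 6408177*I*sqrt(40435128642630691087426)/1185503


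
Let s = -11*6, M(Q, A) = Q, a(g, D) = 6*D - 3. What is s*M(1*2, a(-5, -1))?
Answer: -132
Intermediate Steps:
a(g, D) = -3 + 6*D
s = -66
s*M(1*2, a(-5, -1)) = -66*2 = -132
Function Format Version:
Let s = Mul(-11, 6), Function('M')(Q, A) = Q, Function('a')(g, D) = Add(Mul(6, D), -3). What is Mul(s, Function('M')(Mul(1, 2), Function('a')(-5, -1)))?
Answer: -132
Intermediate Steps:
Function('a')(g, D) = Add(-3, Mul(6, D))
s = -66
Mul(s, Function('M')(Mul(1, 2), Function('a')(-5, -1))) = Mul(-66, Mul(1, 2)) = Mul(-66, 2) = -132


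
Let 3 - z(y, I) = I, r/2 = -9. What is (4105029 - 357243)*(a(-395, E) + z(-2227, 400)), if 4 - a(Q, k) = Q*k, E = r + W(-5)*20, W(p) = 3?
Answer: 60702889842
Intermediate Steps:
r = -18 (r = 2*(-9) = -18)
z(y, I) = 3 - I
E = 42 (E = -18 + 3*20 = -18 + 60 = 42)
a(Q, k) = 4 - Q*k
(4105029 - 357243)*(a(-395, E) + z(-2227, 400)) = (4105029 - 357243)*((4 - 1*(-395)*42) + (3 - 1*400)) = 3747786*((4 + 16590) + (3 - 400)) = 3747786*(16594 - 397) = 3747786*16197 = 60702889842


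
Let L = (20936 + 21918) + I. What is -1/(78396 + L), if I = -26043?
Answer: -1/95207 ≈ -1.0503e-5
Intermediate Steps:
L = 16811 (L = (20936 + 21918) - 26043 = 42854 - 26043 = 16811)
-1/(78396 + L) = -1/(78396 + 16811) = -1/95207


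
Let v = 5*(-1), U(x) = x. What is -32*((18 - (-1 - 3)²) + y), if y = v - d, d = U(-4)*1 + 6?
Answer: 160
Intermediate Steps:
v = -5
d = 2 (d = -4*1 + 6 = -4 + 6 = 2)
y = -7 (y = -5 - 1*2 = -5 - 2 = -7)
-32*((18 - (-1 - 3)²) + y) = -32*((18 - (-1 - 3)²) - 7) = -32*((18 - 1*(-4)²) - 7) = -32*((18 - 1*16) - 7) = -32*((18 - 16) - 7) = -32*(2 - 7) = -32*(-5) = 160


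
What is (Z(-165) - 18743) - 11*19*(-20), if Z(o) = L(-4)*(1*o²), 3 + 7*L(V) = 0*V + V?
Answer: -41788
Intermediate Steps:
L(V) = -3/7 + V/7 (L(V) = -3/7 + (0*V + V)/7 = -3/7 + (0 + V)/7 = -3/7 + V/7)
Z(o) = -o² (Z(o) = (-3/7 + (⅐)*(-4))*(1*o²) = (-3/7 - 4/7)*o² = -o²)
(Z(-165) - 18743) - 11*19*(-20) = (-1*(-165)² - 18743) - 11*19*(-20) = (-1*27225 - 18743) - 209*(-20) = (-27225 - 18743) + 4180 = -45968 + 4180 = -41788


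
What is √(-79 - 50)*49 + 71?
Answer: 71 + 49*I*√129 ≈ 71.0 + 556.53*I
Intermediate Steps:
√(-79 - 50)*49 + 71 = √(-129)*49 + 71 = (I*√129)*49 + 71 = 49*I*√129 + 71 = 71 + 49*I*√129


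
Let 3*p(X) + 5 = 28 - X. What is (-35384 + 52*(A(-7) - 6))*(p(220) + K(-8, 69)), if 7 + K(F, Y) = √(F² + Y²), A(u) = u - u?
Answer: 7781728/3 - 178480*√193 ≈ 1.1439e+5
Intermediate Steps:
A(u) = 0
K(F, Y) = -7 + √(F² + Y²)
p(X) = 23/3 - X/3 (p(X) = -5/3 + (28 - X)/3 = -5/3 + (28/3 - X/3) = 23/3 - X/3)
(-35384 + 52*(A(-7) - 6))*(p(220) + K(-8, 69)) = (-35384 + 52*(0 - 6))*((23/3 - ⅓*220) + (-7 + √((-8)² + 69²))) = (-35384 + 52*(-6))*((23/3 - 220/3) + (-7 + √(64 + 4761))) = (-35384 - 312)*(-197/3 + (-7 + √4825)) = -35696*(-197/3 + (-7 + 5*√193)) = -35696*(-218/3 + 5*√193) = 7781728/3 - 178480*√193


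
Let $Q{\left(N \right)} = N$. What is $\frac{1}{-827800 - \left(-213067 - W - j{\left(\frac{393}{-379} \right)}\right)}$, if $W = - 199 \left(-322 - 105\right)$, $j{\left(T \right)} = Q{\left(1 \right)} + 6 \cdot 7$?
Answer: $- \frac{1}{529717} \approx -1.8878 \cdot 10^{-6}$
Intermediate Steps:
$j{\left(T \right)} = 43$ ($j{\left(T \right)} = 1 + 6 \cdot 7 = 1 + 42 = 43$)
$W = 84973$ ($W = \left(-199\right) \left(-427\right) = 84973$)
$\frac{1}{-827800 - \left(-213067 - W - j{\left(\frac{393}{-379} \right)}\right)} = \frac{1}{-827800 + \left(84973 - \left(-213067 - 43\right)\right)} = \frac{1}{-827800 + \left(84973 - -213110\right)} = \frac{1}{-827800 + \left(84973 + 213110\right)} = \frac{1}{-827800 + 298083} = \frac{1}{-529717} = - \frac{1}{529717}$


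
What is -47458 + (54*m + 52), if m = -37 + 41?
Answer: -47190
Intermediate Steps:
m = 4
-47458 + (54*m + 52) = -47458 + (54*4 + 52) = -47458 + (216 + 52) = -47458 + 268 = -47190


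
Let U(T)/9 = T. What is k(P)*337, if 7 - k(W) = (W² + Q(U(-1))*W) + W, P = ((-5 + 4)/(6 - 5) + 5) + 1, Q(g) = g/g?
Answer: -9436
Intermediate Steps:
U(T) = 9*T
Q(g) = 1
P = 5 (P = (-1/1 + 5) + 1 = (-1*1 + 5) + 1 = (-1 + 5) + 1 = 4 + 1 = 5)
k(W) = 7 - W² - 2*W (k(W) = 7 - ((W² + 1*W) + W) = 7 - ((W² + W) + W) = 7 - ((W + W²) + W) = 7 - (W² + 2*W) = 7 + (-W² - 2*W) = 7 - W² - 2*W)
k(P)*337 = (7 - 1*5² - 2*5)*337 = (7 - 1*25 - 10)*337 = (7 - 25 - 10)*337 = -28*337 = -9436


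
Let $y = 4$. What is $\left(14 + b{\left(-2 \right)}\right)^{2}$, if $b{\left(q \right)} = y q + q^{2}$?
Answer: $100$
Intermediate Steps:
$b{\left(q \right)} = q^{2} + 4 q$ ($b{\left(q \right)} = 4 q + q^{2} = q^{2} + 4 q$)
$\left(14 + b{\left(-2 \right)}\right)^{2} = \left(14 - 2 \left(4 - 2\right)\right)^{2} = \left(14 - 4\right)^{2} = 10^{2} = 100$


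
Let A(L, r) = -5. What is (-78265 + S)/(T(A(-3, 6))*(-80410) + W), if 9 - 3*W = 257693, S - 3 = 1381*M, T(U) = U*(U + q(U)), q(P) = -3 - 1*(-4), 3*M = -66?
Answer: 81483/1270571 ≈ 0.064131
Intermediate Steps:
M = -22 (M = (⅓)*(-66) = -22)
q(P) = 1 (q(P) = -3 + 4 = 1)
T(U) = U*(1 + U) (T(U) = U*(U + 1) = U*(1 + U))
S = -30379 (S = 3 + 1381*(-22) = 3 - 30382 = -30379)
W = -257684/3 (W = 3 - ⅓*257693 = 3 - 257693/3 = -257684/3 ≈ -85895.)
(-78265 + S)/(T(A(-3, 6))*(-80410) + W) = (-78265 - 30379)/(-5*(1 - 5)*(-80410) - 257684/3) = -108644/(-5*(-4)*(-80410) - 257684/3) = -108644/(20*(-80410) - 257684/3) = -108644/(-1608200 - 257684/3) = -108644/(-5082284/3) = -108644*(-3/5082284) = 81483/1270571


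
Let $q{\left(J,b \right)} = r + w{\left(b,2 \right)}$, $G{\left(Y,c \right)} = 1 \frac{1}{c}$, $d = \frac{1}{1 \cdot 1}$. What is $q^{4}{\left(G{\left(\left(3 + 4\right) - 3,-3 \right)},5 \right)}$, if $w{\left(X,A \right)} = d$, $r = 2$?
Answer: $81$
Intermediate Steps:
$d = 1$ ($d = 1 \cdot 1 = 1$)
$w{\left(X,A \right)} = 1$
$G{\left(Y,c \right)} = \frac{1}{c}$
$q{\left(J,b \right)} = 3$ ($q{\left(J,b \right)} = 2 + 1 = 3$)
$q^{4}{\left(G{\left(\left(3 + 4\right) - 3,-3 \right)},5 \right)} = 3^{4} = 81$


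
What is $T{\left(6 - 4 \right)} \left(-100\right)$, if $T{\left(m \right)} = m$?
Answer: $-200$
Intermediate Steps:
$T{\left(6 - 4 \right)} \left(-100\right) = \left(6 - 4\right) \left(-100\right) = 2 \left(-100\right) = -200$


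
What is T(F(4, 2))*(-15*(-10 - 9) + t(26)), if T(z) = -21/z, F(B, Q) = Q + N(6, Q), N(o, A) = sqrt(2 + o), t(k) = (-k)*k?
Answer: -8211/2 + 8211*sqrt(2)/2 ≈ 1700.6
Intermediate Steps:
t(k) = -k**2
F(B, Q) = Q + 2*sqrt(2) (F(B, Q) = Q + sqrt(2 + 6) = Q + sqrt(8) = Q + 2*sqrt(2))
T(F(4, 2))*(-15*(-10 - 9) + t(26)) = (-21/(2 + 2*sqrt(2)))*(-15*(-10 - 9) - 1*26**2) = (-21/(2 + 2*sqrt(2)))*(-15*(-19) - 1*676) = (-21/(2 + 2*sqrt(2)))*(285 - 676) = -21/(2 + 2*sqrt(2))*(-391) = 8211/(2 + 2*sqrt(2))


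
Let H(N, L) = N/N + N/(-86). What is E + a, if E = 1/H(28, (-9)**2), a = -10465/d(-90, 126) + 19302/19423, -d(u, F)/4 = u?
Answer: -1078481647/40555224 ≈ -26.593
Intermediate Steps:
d(u, F) = -4*u
H(N, L) = 1 - N/86 (H(N, L) = 1 + N*(-1/86) = 1 - N/86)
a = -39262595/1398456 (a = -10465/((-4*(-90))) + 19302/19423 = -10465/360 + 19302*(1/19423) = -10465*1/360 + 19302/19423 = -2093/72 + 19302/19423 = -39262595/1398456 ≈ -28.076)
E = 43/29 (E = 1/(1 - 1/86*28) = 1/(1 - 14/43) = 1/(29/43) = 43/29 ≈ 1.4828)
E + a = 43/29 - 39262595/1398456 = -1078481647/40555224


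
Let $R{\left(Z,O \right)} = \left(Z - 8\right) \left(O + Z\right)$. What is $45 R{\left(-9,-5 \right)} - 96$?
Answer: $10614$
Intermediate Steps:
$R{\left(Z,O \right)} = \left(-8 + Z\right) \left(O + Z\right)$
$45 R{\left(-9,-5 \right)} - 96 = 45 \left(\left(-9\right)^{2} - -40 - -72 - -45\right) - 96 = 45 \left(81 + 40 + 72 + 45\right) - 96 = 45 \cdot 238 - 96 = 10710 - 96 = 10614$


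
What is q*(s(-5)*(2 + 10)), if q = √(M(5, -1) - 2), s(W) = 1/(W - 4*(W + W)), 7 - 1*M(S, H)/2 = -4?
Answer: 24*√5/35 ≈ 1.5333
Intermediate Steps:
M(S, H) = 22 (M(S, H) = 14 - 2*(-4) = 14 + 8 = 22)
s(W) = -1/(7*W) (s(W) = 1/(W - 8*W) = 1/(-7*W) = -1/(7*W))
q = 2*√5 (q = √(22 - 2) = √20 = 2*√5 ≈ 4.4721)
q*(s(-5)*(2 + 10)) = (2*√5)*((-⅐/(-5))*(2 + 10)) = (2*√5)*(-⅐*(-⅕)*12) = (2*√5)*((1/35)*12) = (2*√5)*(12/35) = 24*√5/35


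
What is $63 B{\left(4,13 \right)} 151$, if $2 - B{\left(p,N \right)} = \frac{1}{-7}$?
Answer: $20385$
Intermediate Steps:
$B{\left(p,N \right)} = \frac{15}{7}$ ($B{\left(p,N \right)} = 2 - \frac{1}{-7} = 2 - - \frac{1}{7} = 2 + \frac{1}{7} = \frac{15}{7}$)
$63 B{\left(4,13 \right)} 151 = 63 \cdot \frac{15}{7} \cdot 151 = 135 \cdot 151 = 20385$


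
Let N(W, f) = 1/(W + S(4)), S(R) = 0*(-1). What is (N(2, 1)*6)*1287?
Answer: 3861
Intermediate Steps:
S(R) = 0
N(W, f) = 1/W (N(W, f) = 1/(W + 0) = 1/W)
(N(2, 1)*6)*1287 = (6/2)*1287 = ((½)*6)*1287 = 3*1287 = 3861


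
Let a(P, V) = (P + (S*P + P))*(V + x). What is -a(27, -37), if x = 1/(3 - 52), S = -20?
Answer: -881604/49 ≈ -17992.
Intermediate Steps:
x = -1/49 (x = 1/(-49) = -1/49 ≈ -0.020408)
a(P, V) = -18*P*(-1/49 + V) (a(P, V) = (P + (-20*P + P))*(V - 1/49) = (P - 19*P)*(-1/49 + V) = (-18*P)*(-1/49 + V) = -18*P*(-1/49 + V))
-a(27, -37) = -18*27*(1 - 49*(-37))/49 = -18*27*(1 + 1813)/49 = -18*27*1814/49 = -1*881604/49 = -881604/49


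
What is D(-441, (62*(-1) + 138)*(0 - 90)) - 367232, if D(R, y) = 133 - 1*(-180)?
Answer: -366919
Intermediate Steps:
D(R, y) = 313 (D(R, y) = 133 + 180 = 313)
D(-441, (62*(-1) + 138)*(0 - 90)) - 367232 = 313 - 367232 = -366919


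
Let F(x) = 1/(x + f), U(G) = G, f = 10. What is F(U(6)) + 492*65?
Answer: 511681/16 ≈ 31980.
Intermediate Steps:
F(x) = 1/(10 + x) (F(x) = 1/(x + 10) = 1/(10 + x))
F(U(6)) + 492*65 = 1/(10 + 6) + 492*65 = 1/16 + 31980 = 511681/16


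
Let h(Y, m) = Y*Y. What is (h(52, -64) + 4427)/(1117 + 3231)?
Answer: 7131/4348 ≈ 1.6401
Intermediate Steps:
h(Y, m) = Y**2
(h(52, -64) + 4427)/(1117 + 3231) = (52**2 + 4427)/(1117 + 3231) = (2704 + 4427)/4348 = 7131*(1/4348) = 7131/4348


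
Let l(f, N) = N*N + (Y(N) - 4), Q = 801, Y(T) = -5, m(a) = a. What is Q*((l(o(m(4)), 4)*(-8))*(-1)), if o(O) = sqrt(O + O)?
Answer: 44856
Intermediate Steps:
o(O) = sqrt(2)*sqrt(O) (o(O) = sqrt(2*O) = sqrt(2)*sqrt(O))
l(f, N) = -9 + N**2 (l(f, N) = N*N + (-5 - 4) = N**2 - 9 = -9 + N**2)
Q*((l(o(m(4)), 4)*(-8))*(-1)) = 801*(((-9 + 4**2)*(-8))*(-1)) = 801*(((-9 + 16)*(-8))*(-1)) = 801*((7*(-8))*(-1)) = 801*(-56*(-1)) = 801*56 = 44856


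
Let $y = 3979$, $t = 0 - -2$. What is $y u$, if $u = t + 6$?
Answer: $31832$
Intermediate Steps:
$t = 2$ ($t = 0 + 2 = 2$)
$u = 8$ ($u = 2 + 6 = 8$)
$y u = 3979 \cdot 8 = 31832$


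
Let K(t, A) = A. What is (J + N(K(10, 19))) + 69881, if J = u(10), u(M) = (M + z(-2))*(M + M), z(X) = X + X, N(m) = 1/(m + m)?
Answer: 2660039/38 ≈ 70001.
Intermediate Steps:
N(m) = 1/(2*m)
z(X) = 2*X
u(M) = 2*M*(-4 + M) (u(M) = (M + 2*(-2))*(M + M) = (M - 4)*(2*M) = (-4 + M)*(2*M) = 2*M*(-4 + M))
J = 120 (J = 2*10*(-4 + 10) = 2*10*6 = 120)
(J + N(K(10, 19))) + 69881 = (120 + (1/2)/19) + 69881 = (120 + (1/2)*(1/19)) + 69881 = (120 + 1/38) + 69881 = 4561/38 + 69881 = 2660039/38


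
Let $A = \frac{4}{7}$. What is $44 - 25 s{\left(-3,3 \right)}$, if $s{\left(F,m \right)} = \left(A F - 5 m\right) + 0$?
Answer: $\frac{3233}{7} \approx 461.86$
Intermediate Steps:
$A = \frac{4}{7}$ ($A = 4 \cdot \frac{1}{7} = \frac{4}{7} \approx 0.57143$)
$s{\left(F,m \right)} = - 5 m + \frac{4 F}{7}$ ($s{\left(F,m \right)} = \left(\frac{4 F}{7} - 5 m\right) + 0 = \left(- 5 m + \frac{4 F}{7}\right) + 0 = - 5 m + \frac{4 F}{7}$)
$44 - 25 s{\left(-3,3 \right)} = 44 - 25 \left(\left(-5\right) 3 + \frac{4}{7} \left(-3\right)\right) = 44 - 25 \left(-15 - \frac{12}{7}\right) = 44 - - \frac{2925}{7} = 44 + \frac{2925}{7} = \frac{3233}{7}$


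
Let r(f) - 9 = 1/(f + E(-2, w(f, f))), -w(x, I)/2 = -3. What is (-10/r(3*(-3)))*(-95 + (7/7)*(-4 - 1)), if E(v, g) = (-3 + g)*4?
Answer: 750/7 ≈ 107.14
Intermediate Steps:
w(x, I) = 6 (w(x, I) = -2*(-3) = 6)
E(v, g) = -12 + 4*g
r(f) = 9 + 1/(12 + f) (r(f) = 9 + 1/(f + (-12 + 4*6)) = 9 + 1/(f + (-12 + 24)) = 9 + 1/(f + 12) = 9 + 1/(12 + f))
(-10/r(3*(-3)))*(-95 + (7/7)*(-4 - 1)) = (-10*(12 + 3*(-3))/(109 + 9*(3*(-3))))*(-95 + (7/7)*(-4 - 1)) = (-10*(12 - 9)/(109 + 9*(-9)))*(-95 + (7*(⅐))*(-5)) = (-10*3/(109 - 81))*(-95 + 1*(-5)) = (-10/((⅓)*28))*(-95 - 5) = -10/28/3*(-100) = -10*3/28*(-100) = -15/14*(-100) = 750/7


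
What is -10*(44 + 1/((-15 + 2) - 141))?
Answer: -33875/77 ≈ -439.94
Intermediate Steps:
-10*(44 + 1/((-15 + 2) - 141)) = -10*(44 + 1/(-13 - 141)) = -10*(44 + 1/(-154)) = -10*(44 - 1/154) = -10*6775/154 = -33875/77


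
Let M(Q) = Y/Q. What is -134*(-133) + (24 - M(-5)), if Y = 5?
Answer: 17847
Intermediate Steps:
M(Q) = 5/Q
-134*(-133) + (24 - M(-5)) = -134*(-133) + (24 - 5/(-5)) = 17822 + (24 - 5*(-1)/5) = 17822 + (24 - 1*(-1)) = 17822 + (24 + 1) = 17822 + 25 = 17847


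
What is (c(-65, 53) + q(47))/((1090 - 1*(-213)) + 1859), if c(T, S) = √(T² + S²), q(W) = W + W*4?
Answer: 235/3162 + √7034/3162 ≈ 0.10084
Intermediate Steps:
q(W) = 5*W (q(W) = W + 4*W = 5*W)
c(T, S) = √(S² + T²)
(c(-65, 53) + q(47))/((1090 - 1*(-213)) + 1859) = (√(53² + (-65)²) + 5*47)/((1090 - 1*(-213)) + 1859) = (√(2809 + 4225) + 235)/((1090 + 213) + 1859) = (√7034 + 235)/(1303 + 1859) = (235 + √7034)/3162 = (235 + √7034)*(1/3162) = 235/3162 + √7034/3162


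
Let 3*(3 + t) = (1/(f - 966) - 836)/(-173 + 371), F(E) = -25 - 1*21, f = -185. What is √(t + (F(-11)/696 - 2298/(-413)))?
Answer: √8125835675652169629/2729534346 ≈ 1.0443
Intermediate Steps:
F(E) = -46 (F(E) = -25 - 21 = -46)
t = -3013319/683694 (t = -3 + ((1/(-185 - 966) - 836)/(-173 + 371))/3 = -3 + ((1/(-1151) - 836)/198)/3 = -3 + ((-1/1151 - 836)*(1/198))/3 = -3 + (-962237/1151*1/198)/3 = -3 + (⅓)*(-962237/227898) = -3 - 962237/683694 = -3013319/683694 ≈ -4.4074)
√(t + (F(-11)/696 - 2298/(-413))) = √(-3013319/683694 + (-46/696 - 2298/(-413))) = √(-3013319/683694 + (-46*1/696 - 2298*(-1/413))) = √(-3013319/683694 + (-23/348 + 2298/413)) = √(-3013319/683694 + 790205/143724) = √(17862026219/16377206076) = √8125835675652169629/2729534346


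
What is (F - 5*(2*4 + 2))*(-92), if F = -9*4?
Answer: 7912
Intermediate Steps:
F = -36
(F - 5*(2*4 + 2))*(-92) = (-36 - 5*(2*4 + 2))*(-92) = (-36 - 5*(8 + 2))*(-92) = (-36 - 5*10)*(-92) = (-36 - 50)*(-92) = -86*(-92) = 7912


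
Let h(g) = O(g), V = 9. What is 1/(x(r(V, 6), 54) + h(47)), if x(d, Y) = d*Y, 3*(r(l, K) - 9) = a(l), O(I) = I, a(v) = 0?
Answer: 1/533 ≈ 0.0018762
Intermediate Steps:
r(l, K) = 9 (r(l, K) = 9 + (1/3)*0 = 9 + 0 = 9)
h(g) = g
x(d, Y) = Y*d
1/(x(r(V, 6), 54) + h(47)) = 1/(54*9 + 47) = 1/(486 + 47) = 1/533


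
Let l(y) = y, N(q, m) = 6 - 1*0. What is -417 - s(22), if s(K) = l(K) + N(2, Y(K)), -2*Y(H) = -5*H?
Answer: -445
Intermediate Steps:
Y(H) = 5*H/2 (Y(H) = -(-5)*H/2 = 5*H/2)
N(q, m) = 6 (N(q, m) = 6 + 0 = 6)
s(K) = 6 + K (s(K) = K + 6 = 6 + K)
-417 - s(22) = -417 - (6 + 22) = -417 - 1*28 = -417 - 28 = -445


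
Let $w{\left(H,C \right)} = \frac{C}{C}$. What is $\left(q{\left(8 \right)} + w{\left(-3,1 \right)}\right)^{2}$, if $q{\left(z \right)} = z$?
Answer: $81$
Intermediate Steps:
$w{\left(H,C \right)} = 1$
$\left(q{\left(8 \right)} + w{\left(-3,1 \right)}\right)^{2} = \left(8 + 1\right)^{2} = 9^{2} = 81$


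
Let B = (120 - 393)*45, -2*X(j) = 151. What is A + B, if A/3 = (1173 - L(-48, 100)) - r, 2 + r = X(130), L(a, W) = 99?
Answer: -17661/2 ≈ -8830.5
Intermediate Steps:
X(j) = -151/2 (X(j) = -½*151 = -151/2)
r = -155/2 (r = -2 - 151/2 = -155/2 ≈ -77.500)
B = -12285 (B = -273*45 = -12285)
A = 6909/2 (A = 3*((1173 - 1*99) - 1*(-155/2)) = 3*((1173 - 99) + 155/2) = 3*(1074 + 155/2) = 3*(2303/2) = 6909/2 ≈ 3454.5)
A + B = 6909/2 - 12285 = -17661/2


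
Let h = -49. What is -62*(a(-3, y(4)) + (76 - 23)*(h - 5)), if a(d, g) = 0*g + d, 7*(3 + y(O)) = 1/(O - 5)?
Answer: 177630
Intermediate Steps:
y(O) = -3 + 1/(7*(-5 + O)) (y(O) = -3 + 1/(7*(O - 5)) = -3 + 1/(7*(-5 + O)))
a(d, g) = d (a(d, g) = 0 + d = d)
-62*(a(-3, y(4)) + (76 - 23)*(h - 5)) = -62*(-3 + (76 - 23)*(-49 - 5)) = -62*(-3 + 53*(-54)) = -62*(-3 - 2862) = -62*(-2865) = 177630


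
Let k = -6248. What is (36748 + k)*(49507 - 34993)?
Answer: 442677000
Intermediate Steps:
(36748 + k)*(49507 - 34993) = (36748 - 6248)*(49507 - 34993) = 30500*14514 = 442677000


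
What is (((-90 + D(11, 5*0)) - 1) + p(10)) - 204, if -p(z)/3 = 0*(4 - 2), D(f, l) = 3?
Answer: -292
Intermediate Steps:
p(z) = 0 (p(z) = -0*(4 - 2) = -0*2 = -3*0 = 0)
(((-90 + D(11, 5*0)) - 1) + p(10)) - 204 = (((-90 + 3) - 1) + 0) - 204 = ((-87 - 1) + 0) - 204 = (-88 + 0) - 204 = -88 - 204 = -292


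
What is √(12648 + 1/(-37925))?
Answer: √727667580283/7585 ≈ 112.46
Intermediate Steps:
√(12648 + 1/(-37925)) = √(12648 - 1/37925) = √(479675399/37925) = √727667580283/7585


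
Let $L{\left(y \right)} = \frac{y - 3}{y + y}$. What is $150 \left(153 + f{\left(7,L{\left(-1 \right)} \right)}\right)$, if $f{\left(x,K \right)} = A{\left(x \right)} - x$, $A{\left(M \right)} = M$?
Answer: $22950$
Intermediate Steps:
$L{\left(y \right)} = \frac{-3 + y}{2 y}$
$f{\left(x,K \right)} = 0$ ($f{\left(x,K \right)} = x - x = 0$)
$150 \left(153 + f{\left(7,L{\left(-1 \right)} \right)}\right) = 150 \left(153 + 0\right) = 150 \cdot 153 = 22950$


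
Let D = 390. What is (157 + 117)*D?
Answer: 106860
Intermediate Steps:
(157 + 117)*D = (157 + 117)*390 = 274*390 = 106860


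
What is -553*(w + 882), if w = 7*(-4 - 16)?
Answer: -410326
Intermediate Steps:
w = -140 (w = 7*(-20) = -140)
-553*(w + 882) = -553*(-140 + 882) = -553*742 = -410326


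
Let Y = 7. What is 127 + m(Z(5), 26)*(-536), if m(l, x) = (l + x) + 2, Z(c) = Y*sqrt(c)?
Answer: -14881 - 3752*sqrt(5) ≈ -23271.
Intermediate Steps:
Z(c) = 7*sqrt(c)
m(l, x) = 2 + l + x
127 + m(Z(5), 26)*(-536) = 127 + (2 + 7*sqrt(5) + 26)*(-536) = 127 + (28 + 7*sqrt(5))*(-536) = 127 + (-15008 - 3752*sqrt(5)) = -14881 - 3752*sqrt(5)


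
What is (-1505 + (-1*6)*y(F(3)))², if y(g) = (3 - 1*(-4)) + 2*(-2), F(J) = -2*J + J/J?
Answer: 2319529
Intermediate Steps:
F(J) = 1 - 2*J (F(J) = -2*J + 1 = 1 - 2*J)
y(g) = 3 (y(g) = (3 + 4) - 4 = 7 - 4 = 3)
(-1505 + (-1*6)*y(F(3)))² = (-1505 - 1*6*3)² = (-1505 - 6*3)² = (-1505 - 18)² = (-1523)² = 2319529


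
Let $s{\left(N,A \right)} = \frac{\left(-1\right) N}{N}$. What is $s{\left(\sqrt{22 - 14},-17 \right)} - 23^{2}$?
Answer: $-530$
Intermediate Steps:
$s{\left(N,A \right)} = -1$
$s{\left(\sqrt{22 - 14},-17 \right)} - 23^{2} = -1 - 23^{2} = -1 - 529 = -530$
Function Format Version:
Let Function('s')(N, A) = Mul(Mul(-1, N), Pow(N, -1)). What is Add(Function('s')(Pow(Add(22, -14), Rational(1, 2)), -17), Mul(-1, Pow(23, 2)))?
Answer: -530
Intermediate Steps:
Function('s')(N, A) = -1
Add(Function('s')(Pow(Add(22, -14), Rational(1, 2)), -17), Mul(-1, Pow(23, 2))) = Add(-1, Mul(-1, Pow(23, 2))) = Add(-1, Mul(-1, 529)) = Add(-1, -529) = -530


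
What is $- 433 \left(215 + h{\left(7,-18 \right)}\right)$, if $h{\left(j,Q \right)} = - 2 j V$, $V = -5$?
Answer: $-123405$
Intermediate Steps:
$h{\left(j,Q \right)} = 10 j$ ($h{\left(j,Q \right)} = - 2 j \left(-5\right) = 10 j$)
$- 433 \left(215 + h{\left(7,-18 \right)}\right) = - 433 \left(215 + 10 \cdot 7\right) = - 433 \left(215 + 70\right) = \left(-433\right) 285 = -123405$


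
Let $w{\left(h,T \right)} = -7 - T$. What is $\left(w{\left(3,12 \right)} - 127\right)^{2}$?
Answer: $21316$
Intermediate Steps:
$\left(w{\left(3,12 \right)} - 127\right)^{2} = \left(\left(-7 - 12\right) - 127\right)^{2} = \left(-19 - 127\right)^{2} = \left(-146\right)^{2} = 21316$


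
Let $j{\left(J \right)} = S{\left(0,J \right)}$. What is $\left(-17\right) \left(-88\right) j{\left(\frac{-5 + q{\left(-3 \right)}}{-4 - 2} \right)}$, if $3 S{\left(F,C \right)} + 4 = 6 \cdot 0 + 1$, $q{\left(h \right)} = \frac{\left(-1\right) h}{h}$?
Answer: $-1496$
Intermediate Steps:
$q{\left(h \right)} = -1$
$S{\left(F,C \right)} = -1$ ($S{\left(F,C \right)} = - \frac{4}{3} + \frac{6 \cdot 0 + 1}{3} = - \frac{4}{3} + \frac{0 + 1}{3} = - \frac{4}{3} + \frac{1}{3} \cdot 1 = - \frac{4}{3} + \frac{1}{3} = -1$)
$j{\left(J \right)} = -1$
$\left(-17\right) \left(-88\right) j{\left(\frac{-5 + q{\left(-3 \right)}}{-4 - 2} \right)} = \left(-17\right) \left(-88\right) \left(-1\right) = 1496 \left(-1\right) = -1496$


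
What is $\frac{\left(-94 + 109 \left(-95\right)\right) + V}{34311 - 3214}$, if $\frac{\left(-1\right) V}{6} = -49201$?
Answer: $\frac{25887}{2827} \approx 9.1571$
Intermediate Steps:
$V = 295206$ ($V = \left(-6\right) \left(-49201\right) = 295206$)
$\frac{\left(-94 + 109 \left(-95\right)\right) + V}{34311 - 3214} = \frac{\left(-94 + 109 \left(-95\right)\right) + 295206}{34311 - 3214} = \frac{\left(-94 - 10355\right) + 295206}{31097} = \left(-10449 + 295206\right) \frac{1}{31097} = 284757 \cdot \frac{1}{31097} = \frac{25887}{2827}$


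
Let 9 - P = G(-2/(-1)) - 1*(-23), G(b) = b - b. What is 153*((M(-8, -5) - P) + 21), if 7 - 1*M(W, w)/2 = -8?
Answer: 9945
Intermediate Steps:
M(W, w) = 30 (M(W, w) = 14 - 2*(-8) = 14 + 16 = 30)
G(b) = 0
P = -14 (P = 9 - (0 - 1*(-23)) = 9 - (0 + 23) = 9 - 1*23 = 9 - 23 = -14)
153*((M(-8, -5) - P) + 21) = 153*((30 - 1*(-14)) + 21) = 153*((30 + 14) + 21) = 153*(44 + 21) = 153*65 = 9945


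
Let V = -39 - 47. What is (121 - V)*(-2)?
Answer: -414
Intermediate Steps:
V = -86
(121 - V)*(-2) = (121 - 1*(-86))*(-2) = (121 + 86)*(-2) = 207*(-2) = -414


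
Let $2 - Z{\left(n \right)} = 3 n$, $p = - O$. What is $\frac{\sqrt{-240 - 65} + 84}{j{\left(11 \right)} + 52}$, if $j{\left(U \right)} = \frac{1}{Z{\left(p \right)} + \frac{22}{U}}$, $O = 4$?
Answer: $\frac{192}{119} + \frac{16 i \sqrt{305}}{833} \approx 1.6134 + 0.33545 i$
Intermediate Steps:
$p = -4$ ($p = \left(-1\right) 4 = -4$)
$Z{\left(n \right)} = 2 - 3 n$
$j{\left(U \right)} = \frac{1}{14 + \frac{22}{U}}$ ($j{\left(U \right)} = \frac{1}{\left(2 - -12\right) + \frac{22}{U}} = \frac{1}{\left(2 + 12\right) + \frac{22}{U}} = \frac{1}{14 + \frac{22}{U}}$)
$\frac{\sqrt{-240 - 65} + 84}{j{\left(11 \right)} + 52} = \frac{\sqrt{-240 - 65} + 84}{\frac{1}{2} \cdot 11 \frac{1}{11 + 7 \cdot 11} + 52} = \frac{\sqrt{-305} + 84}{\frac{1}{2} \cdot 11 \frac{1}{11 + 77} + 52} = \frac{i \sqrt{305} + 84}{\frac{1}{2} \cdot 11 \cdot \frac{1}{88} + 52} = \frac{84 + i \sqrt{305}}{\frac{1}{2} \cdot 11 \cdot \frac{1}{88} + 52} = \frac{84 + i \sqrt{305}}{\frac{1}{16} + 52} = \frac{84 + i \sqrt{305}}{\frac{833}{16}} = \left(84 + i \sqrt{305}\right) \frac{16}{833} = \frac{192}{119} + \frac{16 i \sqrt{305}}{833}$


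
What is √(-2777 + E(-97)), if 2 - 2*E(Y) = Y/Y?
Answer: 3*I*√1234/2 ≈ 52.693*I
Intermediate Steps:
E(Y) = ½ (E(Y) = 1 - Y/(2*Y) = 1 - ½*1 = 1 - ½ = ½)
√(-2777 + E(-97)) = √(-2777 + ½) = √(-5553/2) = 3*I*√1234/2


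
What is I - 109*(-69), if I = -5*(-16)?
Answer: 7601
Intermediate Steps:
I = 80
I - 109*(-69) = 80 - 109*(-69) = 80 + 7521 = 7601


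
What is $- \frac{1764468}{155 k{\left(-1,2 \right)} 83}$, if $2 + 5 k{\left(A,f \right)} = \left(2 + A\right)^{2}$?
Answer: $\frac{1764468}{2573} \approx 685.76$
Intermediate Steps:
$k{\left(A,f \right)} = - \frac{2}{5} + \frac{\left(2 + A\right)^{2}}{5}$
$- \frac{1764468}{155 k{\left(-1,2 \right)} 83} = - \frac{1764468}{155 \left(- \frac{2}{5} + \frac{\left(2 - 1\right)^{2}}{5}\right) 83} = - \frac{1764468}{155 \left(- \frac{2}{5} + \frac{1^{2}}{5}\right) 83} = - \frac{1764468}{155 \left(- \frac{2}{5} + \frac{1}{5} \cdot 1\right) 83} = - \frac{1764468}{155 \left(- \frac{2}{5} + \frac{1}{5}\right) 83} = - \frac{1764468}{155 \left(- \frac{1}{5}\right) 83} = - \frac{1764468}{\left(-31\right) 83} = - \frac{1764468}{-2573} = \left(-1764468\right) \left(- \frac{1}{2573}\right) = \frac{1764468}{2573}$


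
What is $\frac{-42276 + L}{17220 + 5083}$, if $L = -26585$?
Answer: $- \frac{68861}{22303} \approx -3.0875$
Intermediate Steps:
$\frac{-42276 + L}{17220 + 5083} = \frac{-42276 - 26585}{17220 + 5083} = - \frac{68861}{22303}$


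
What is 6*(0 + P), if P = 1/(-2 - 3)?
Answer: -6/5 ≈ -1.2000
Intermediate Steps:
P = -⅕ (P = 1/(-5) = -⅕ ≈ -0.20000)
6*(0 + P) = 6*(0 - ⅕) = 6*(-⅕) = -6/5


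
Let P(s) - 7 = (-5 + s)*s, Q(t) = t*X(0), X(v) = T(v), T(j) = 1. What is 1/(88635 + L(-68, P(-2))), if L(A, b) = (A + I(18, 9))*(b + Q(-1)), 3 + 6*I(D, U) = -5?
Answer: 3/261745 ≈ 1.1462e-5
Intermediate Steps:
X(v) = 1
I(D, U) = -4/3 (I(D, U) = -½ + (⅙)*(-5) = -½ - ⅚ = -4/3)
Q(t) = t (Q(t) = t*1 = t)
P(s) = 7 + s*(-5 + s) (P(s) = 7 + (-5 + s)*s = 7 + s*(-5 + s))
L(A, b) = (-1 + b)*(-4/3 + A) (L(A, b) = (A - 4/3)*(b - 1) = (-4/3 + A)*(-1 + b) = (-1 + b)*(-4/3 + A))
1/(88635 + L(-68, P(-2))) = 1/(88635 + (4/3 - 1*(-68) - 4*(7 + (-2)² - 5*(-2))/3 - 68*(7 + (-2)² - 5*(-2)))) = 1/(88635 + (4/3 + 68 - 4*(7 + 4 + 10)/3 - 68*(7 + 4 + 10))) = 1/(88635 + (4/3 + 68 - 4/3*21 - 68*21)) = 1/(88635 + (4/3 + 68 - 28 - 1428)) = 1/(88635 - 4160/3) = 1/(261745/3) = 3/261745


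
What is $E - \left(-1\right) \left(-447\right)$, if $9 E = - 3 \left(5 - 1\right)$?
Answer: $- \frac{1345}{3} \approx -448.33$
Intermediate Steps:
$E = - \frac{4}{3}$ ($E = \frac{\left(-3\right) \left(5 - 1\right)}{9} = \frac{\left(-3\right) 4}{9} = \frac{1}{9} \left(-12\right) = - \frac{4}{3} \approx -1.3333$)
$E - \left(-1\right) \left(-447\right) = - \frac{4}{3} - \left(-1\right) \left(-447\right) = - \frac{4}{3} - 447 = - \frac{1345}{3}$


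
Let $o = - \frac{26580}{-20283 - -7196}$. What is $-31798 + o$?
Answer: $- \frac{416113846}{13087} \approx -31796.0$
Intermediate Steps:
$o = \frac{26580}{13087}$ ($o = - \frac{26580}{-20283 + 7196} = - \frac{26580}{-13087} = \left(-26580\right) \left(- \frac{1}{13087}\right) = \frac{26580}{13087} \approx 2.031$)
$-31798 + o = -31798 + \frac{26580}{13087} = - \frac{416113846}{13087}$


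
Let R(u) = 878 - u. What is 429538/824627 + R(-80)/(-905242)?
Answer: 194022922765/373243497367 ≈ 0.51983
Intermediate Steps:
429538/824627 + R(-80)/(-905242) = 429538/824627 + (878 - 1*(-80))/(-905242) = 429538*(1/824627) + (878 + 80)*(-1/905242) = 429538/824627 + 958*(-1/905242) = 429538/824627 - 479/452621 = 194022922765/373243497367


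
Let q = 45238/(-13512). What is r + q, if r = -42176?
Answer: -284963675/6756 ≈ -42179.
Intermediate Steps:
q = -22619/6756 (q = 45238*(-1/13512) = -22619/6756 ≈ -3.3480)
r + q = -42176 - 22619/6756 = -284963675/6756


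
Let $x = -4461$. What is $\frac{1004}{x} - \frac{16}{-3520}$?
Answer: $- \frac{216419}{981420} \approx -0.22052$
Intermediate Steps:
$\frac{1004}{x} - \frac{16}{-3520} = \frac{1004}{-4461} - \frac{16}{-3520} = 1004 \left(- \frac{1}{4461}\right) - - \frac{1}{220} = - \frac{1004}{4461} + \frac{1}{220} = - \frac{216419}{981420}$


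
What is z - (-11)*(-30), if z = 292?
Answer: -38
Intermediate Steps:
z - (-11)*(-30) = 292 - (-11)*(-30) = 292 - 11*30 = 292 - 330 = -38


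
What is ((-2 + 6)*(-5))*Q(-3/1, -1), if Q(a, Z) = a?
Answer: 60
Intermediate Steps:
((-2 + 6)*(-5))*Q(-3/1, -1) = ((-2 + 6)*(-5))*(-3/1) = (4*(-5))*(-3*1) = -20*(-3) = 60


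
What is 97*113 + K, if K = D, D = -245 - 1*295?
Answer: 10421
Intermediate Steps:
D = -540 (D = -245 - 295 = -540)
K = -540
97*113 + K = 97*113 - 540 = 10961 - 540 = 10421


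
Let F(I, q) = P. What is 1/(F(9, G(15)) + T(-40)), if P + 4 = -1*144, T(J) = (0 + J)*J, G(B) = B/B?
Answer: 1/1452 ≈ 0.00068871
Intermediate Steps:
G(B) = 1
T(J) = J² (T(J) = J*J = J²)
P = -148 (P = -4 - 1*144 = -4 - 144 = -148)
F(I, q) = -148
1/(F(9, G(15)) + T(-40)) = 1/(-148 + (-40)²) = 1/(-148 + 1600) = 1/1452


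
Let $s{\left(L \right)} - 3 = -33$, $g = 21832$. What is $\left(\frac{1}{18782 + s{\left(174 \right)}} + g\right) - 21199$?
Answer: $\frac{11870017}{18752} \approx 633.0$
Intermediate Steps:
$s{\left(L \right)} = -30$ ($s{\left(L \right)} = 3 - 33 = -30$)
$\left(\frac{1}{18782 + s{\left(174 \right)}} + g\right) - 21199 = \left(\frac{1}{18782 - 30} + 21832\right) - 21199 = \left(\frac{1}{18752} + 21832\right) - 21199 = \frac{409393665}{18752} - 21199 = \frac{11870017}{18752}$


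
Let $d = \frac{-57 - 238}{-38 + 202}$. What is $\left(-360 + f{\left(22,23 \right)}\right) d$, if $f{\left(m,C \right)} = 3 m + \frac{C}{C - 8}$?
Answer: $\frac{6313}{12} \approx 526.08$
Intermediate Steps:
$f{\left(m,C \right)} = 3 m + \frac{C}{-8 + C}$
$d = - \frac{295}{164} \approx -1.7988$
$\left(-360 + f{\left(22,23 \right)}\right) d = \left(-360 + \frac{23 - 528 + 3 \cdot 23 \cdot 22}{-8 + 23}\right) \left(- \frac{295}{164}\right) = \left(-360 + \frac{23 - 528 + 1518}{15}\right) \left(- \frac{295}{164}\right) = \left(-360 + \frac{1}{15} \cdot 1013\right) \left(- \frac{295}{164}\right) = \left(-360 + \frac{1013}{15}\right) \left(- \frac{295}{164}\right) = \left(- \frac{4387}{15}\right) \left(- \frac{295}{164}\right) = \frac{6313}{12}$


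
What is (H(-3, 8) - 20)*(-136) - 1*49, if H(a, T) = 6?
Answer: 1855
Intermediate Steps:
(H(-3, 8) - 20)*(-136) - 1*49 = (6 - 20)*(-136) - 1*49 = -14*(-136) - 49 = 1904 - 49 = 1855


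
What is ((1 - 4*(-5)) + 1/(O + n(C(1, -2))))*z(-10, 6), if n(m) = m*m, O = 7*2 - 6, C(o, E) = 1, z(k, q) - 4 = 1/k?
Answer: 247/3 ≈ 82.333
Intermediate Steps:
z(k, q) = 4 + 1/k
O = 8 (O = 14 - 6 = 8)
n(m) = m²
((1 - 4*(-5)) + 1/(O + n(C(1, -2))))*z(-10, 6) = ((1 - 4*(-5)) + 1/(8 + 1²))*(4 + 1/(-10)) = ((1 + 20) + 1/(8 + 1))*(4 - ⅒) = (21 + 1/9)*(39/10) = (21 + ⅑)*(39/10) = (190/9)*(39/10) = 247/3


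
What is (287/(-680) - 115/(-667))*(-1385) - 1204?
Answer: -3384905/3944 ≈ -858.24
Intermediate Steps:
(287/(-680) - 115/(-667))*(-1385) - 1204 = (287*(-1/680) - 115*(-1/667))*(-1385) - 1204 = (-287/680 + 5/29)*(-1385) - 1204 = -4923/19720*(-1385) - 1204 = 1363671/3944 - 1204 = -3384905/3944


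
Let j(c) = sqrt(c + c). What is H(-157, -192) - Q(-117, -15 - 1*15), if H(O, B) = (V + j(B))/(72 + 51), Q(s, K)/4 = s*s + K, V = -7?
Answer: -6720235/123 + 8*I*sqrt(6)/123 ≈ -54636.0 + 0.15932*I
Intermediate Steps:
j(c) = sqrt(2)*sqrt(c) (j(c) = sqrt(2*c) = sqrt(2)*sqrt(c))
Q(s, K) = 4*K + 4*s**2 (Q(s, K) = 4*(s*s + K) = 4*(s**2 + K) = 4*(K + s**2) = 4*K + 4*s**2)
H(O, B) = -7/123 + sqrt(2)*sqrt(B)/123 (H(O, B) = (-7 + sqrt(2)*sqrt(B))/(72 + 51) = (-7 + sqrt(2)*sqrt(B))/123 = (-7 + sqrt(2)*sqrt(B))*(1/123) = -7/123 + sqrt(2)*sqrt(B)/123)
H(-157, -192) - Q(-117, -15 - 1*15) = (-7/123 + sqrt(2)*sqrt(-192)/123) - (4*(-15 - 1*15) + 4*(-117)**2) = (-7/123 + sqrt(2)*(8*I*sqrt(3))/123) - (4*(-15 - 15) + 4*13689) = (-7/123 + 8*I*sqrt(6)/123) - (4*(-30) + 54756) = (-7/123 + 8*I*sqrt(6)/123) - (-120 + 54756) = (-7/123 + 8*I*sqrt(6)/123) - 1*54636 = (-7/123 + 8*I*sqrt(6)/123) - 54636 = -6720235/123 + 8*I*sqrt(6)/123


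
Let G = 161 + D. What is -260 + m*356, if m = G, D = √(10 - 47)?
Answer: 57056 + 356*I*√37 ≈ 57056.0 + 2165.5*I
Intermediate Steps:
D = I*√37 (D = √(-37) = I*√37 ≈ 6.0828*I)
G = 161 + I*√37 ≈ 161.0 + 6.0828*I
m = 161 + I*√37 ≈ 161.0 + 6.0828*I
-260 + m*356 = -260 + (161 + I*√37)*356 = -260 + (57316 + 356*I*√37) = 57056 + 356*I*√37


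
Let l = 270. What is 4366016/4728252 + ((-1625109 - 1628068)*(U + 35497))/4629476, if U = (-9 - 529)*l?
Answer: 422094297089278117/5472332288988 ≈ 77132.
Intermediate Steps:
U = -145260 (U = (-9 - 529)*270 = -538*270 = -145260)
4366016/4728252 + ((-1625109 - 1628068)*(U + 35497))/4629476 = 4366016/4728252 + ((-1625109 - 1628068)*(-145260 + 35497))/4629476 = 4366016*(1/4728252) - 3253177*(-109763)*(1/4629476) = 1091504/1182063 + 357078467051*(1/4629476) = 1091504/1182063 + 357078467051/4629476 = 422094297089278117/5472332288988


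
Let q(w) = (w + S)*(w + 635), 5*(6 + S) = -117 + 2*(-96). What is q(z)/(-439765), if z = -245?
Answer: 121992/439765 ≈ 0.27740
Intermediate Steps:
S = -339/5 (S = -6 + (-117 + 2*(-96))/5 = -6 + (-117 - 192)/5 = -6 + (⅕)*(-309) = -6 - 309/5 = -339/5 ≈ -67.800)
q(w) = (635 + w)*(-339/5 + w) (q(w) = (w - 339/5)*(w + 635) = (-339/5 + w)*(635 + w) = (635 + w)*(-339/5 + w))
q(z)/(-439765) = (-43053 + (-245)² + (2836/5)*(-245))/(-439765) = (-43053 + 60025 - 138964)*(-1/439765) = -121992*(-1/439765) = 121992/439765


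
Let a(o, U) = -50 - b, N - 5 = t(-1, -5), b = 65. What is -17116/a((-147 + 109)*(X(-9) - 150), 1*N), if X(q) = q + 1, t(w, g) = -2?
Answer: 17116/115 ≈ 148.83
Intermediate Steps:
N = 3 (N = 5 - 2 = 3)
X(q) = 1 + q
a(o, U) = -115 (a(o, U) = -50 - 1*65 = -50 - 65 = -115)
-17116/a((-147 + 109)*(X(-9) - 150), 1*N) = -17116/(-115) = -17116*(-1/115) = 17116/115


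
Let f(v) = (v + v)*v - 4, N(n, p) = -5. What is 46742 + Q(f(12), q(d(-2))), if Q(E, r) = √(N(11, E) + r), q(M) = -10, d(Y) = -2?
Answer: 46742 + I*√15 ≈ 46742.0 + 3.873*I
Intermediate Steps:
f(v) = -4 + 2*v² (f(v) = (2*v)*v - 4 = 2*v² - 4 = -4 + 2*v²)
Q(E, r) = √(-5 + r)
46742 + Q(f(12), q(d(-2))) = 46742 + √(-5 - 10) = 46742 + √(-15) = 46742 + I*√15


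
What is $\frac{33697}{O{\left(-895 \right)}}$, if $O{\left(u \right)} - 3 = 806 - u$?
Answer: $\frac{33697}{1704} \approx 19.775$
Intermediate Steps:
$O{\left(u \right)} = 809 - u$ ($O{\left(u \right)} = 3 - \left(-806 + u\right) = 809 - u$)
$\frac{33697}{O{\left(-895 \right)}} = \frac{33697}{809 - -895} = \frac{33697}{809 + 895} = \frac{33697}{1704}$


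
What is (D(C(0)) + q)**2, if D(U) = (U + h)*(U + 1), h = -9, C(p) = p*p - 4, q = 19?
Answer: 3364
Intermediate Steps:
C(p) = -4 + p**2 (C(p) = p**2 - 4 = -4 + p**2)
D(U) = (1 + U)*(-9 + U) (D(U) = (U - 9)*(U + 1) = (-9 + U)*(1 + U) = (1 + U)*(-9 + U))
(D(C(0)) + q)**2 = ((-9 + (-4 + 0**2)**2 - 8*(-4 + 0**2)) + 19)**2 = ((-9 + (-4 + 0)**2 - 8*(-4 + 0)) + 19)**2 = ((-9 + (-4)**2 - 8*(-4)) + 19)**2 = ((-9 + 16 + 32) + 19)**2 = (39 + 19)**2 = 58**2 = 3364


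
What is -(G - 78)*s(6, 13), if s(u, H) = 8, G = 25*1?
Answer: 424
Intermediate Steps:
G = 25
-(G - 78)*s(6, 13) = -(25 - 78)*8 = -(-53)*8 = -1*(-424) = 424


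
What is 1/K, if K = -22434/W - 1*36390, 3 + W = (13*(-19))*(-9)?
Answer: -370/13468039 ≈ -2.7472e-5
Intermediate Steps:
W = 2220 (W = -3 + (13*(-19))*(-9) = -3 - 247*(-9) = -3 + 2223 = 2220)
K = -13468039/370 (K = -22434/2220 - 1*36390 = -22434*1/2220 - 36390 = -3739/370 - 36390 = -13468039/370 ≈ -36400.)
1/K = 1/(-13468039/370) = -370/13468039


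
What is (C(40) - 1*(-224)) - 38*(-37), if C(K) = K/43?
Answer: 70130/43 ≈ 1630.9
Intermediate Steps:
C(K) = K/43 (C(K) = K*(1/43) = K/43)
(C(40) - 1*(-224)) - 38*(-37) = ((1/43)*40 - 1*(-224)) - 38*(-37) = (40/43 + 224) + 1406 = 9672/43 + 1406 = 70130/43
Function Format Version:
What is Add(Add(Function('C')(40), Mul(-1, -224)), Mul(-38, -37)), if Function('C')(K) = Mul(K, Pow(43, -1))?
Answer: Rational(70130, 43) ≈ 1630.9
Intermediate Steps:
Function('C')(K) = Mul(Rational(1, 43), K) (Function('C')(K) = Mul(K, Rational(1, 43)) = Mul(Rational(1, 43), K))
Add(Add(Function('C')(40), Mul(-1, -224)), Mul(-38, -37)) = Add(Add(Mul(Rational(1, 43), 40), Mul(-1, -224)), Mul(-38, -37)) = Add(Add(Rational(40, 43), 224), 1406) = Add(Rational(9672, 43), 1406) = Rational(70130, 43)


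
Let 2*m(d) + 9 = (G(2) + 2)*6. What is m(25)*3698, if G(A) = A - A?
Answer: 5547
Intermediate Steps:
G(A) = 0
m(d) = 3/2 (m(d) = -9/2 + ((0 + 2)*6)/2 = -9/2 + (2*6)/2 = -9/2 + (1/2)*12 = -9/2 + 6 = 3/2)
m(25)*3698 = (3/2)*3698 = 5547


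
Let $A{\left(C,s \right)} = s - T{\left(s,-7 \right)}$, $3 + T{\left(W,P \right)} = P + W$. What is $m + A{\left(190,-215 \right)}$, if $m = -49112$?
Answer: $-49102$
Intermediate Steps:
$T{\left(W,P \right)} = -3 + P + W$ ($T{\left(W,P \right)} = -3 + \left(P + W\right) = -3 + P + W$)
$A{\left(C,s \right)} = 10$ ($A{\left(C,s \right)} = s - \left(-3 - 7 + s\right) = s - \left(-10 + s\right) = 10$)
$m + A{\left(190,-215 \right)} = -49112 + 10 = -49102$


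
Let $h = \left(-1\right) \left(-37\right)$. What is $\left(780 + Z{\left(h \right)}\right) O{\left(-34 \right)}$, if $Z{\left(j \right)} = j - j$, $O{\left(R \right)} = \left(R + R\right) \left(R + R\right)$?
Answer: $3606720$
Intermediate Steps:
$O{\left(R \right)} = 4 R^{2}$ ($O{\left(R \right)} = 2 R 2 R = 4 R^{2}$)
$h = 37$
$Z{\left(j \right)} = 0$
$\left(780 + Z{\left(h \right)}\right) O{\left(-34 \right)} = \left(780 + 0\right) 4 \left(-34\right)^{2} = 780 \cdot 4 \cdot 1156 = 780 \cdot 4624 = 3606720$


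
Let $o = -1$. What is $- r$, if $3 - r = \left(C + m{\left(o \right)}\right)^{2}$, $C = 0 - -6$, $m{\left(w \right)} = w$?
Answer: $22$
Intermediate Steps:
$C = 6$ ($C = 0 + 6 = 6$)
$r = -22$ ($r = 3 - \left(6 - 1\right)^{2} = 3 - 5^{2} = 3 - 25 = -22$)
$- r = \left(-1\right) \left(-22\right) = 22$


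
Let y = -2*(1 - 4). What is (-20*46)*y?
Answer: -5520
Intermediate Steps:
y = 6 (y = -2*(-3) = 6)
(-20*46)*y = -20*46*6 = -920*6 = -5520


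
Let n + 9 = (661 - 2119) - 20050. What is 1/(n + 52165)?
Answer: 1/30648 ≈ 3.2629e-5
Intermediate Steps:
n = -21517 (n = -9 + ((661 - 2119) - 20050) = -9 + (-1458 - 20050) = -9 - 21508 = -21517)
1/(n + 52165) = 1/(-21517 + 52165) = 1/30648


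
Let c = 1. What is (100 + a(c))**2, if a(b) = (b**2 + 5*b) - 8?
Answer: 9604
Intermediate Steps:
a(b) = -8 + b**2 + 5*b
(100 + a(c))**2 = (100 + (-8 + 1**2 + 5*1))**2 = (100 + (-8 + 1 + 5))**2 = (100 - 2)**2 = 98**2 = 9604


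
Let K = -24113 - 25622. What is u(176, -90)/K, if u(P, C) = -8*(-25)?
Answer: -40/9947 ≈ -0.0040213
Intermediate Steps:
u(P, C) = 200
K = -49735
u(176, -90)/K = 200/(-49735) = 200*(-1/49735) = -40/9947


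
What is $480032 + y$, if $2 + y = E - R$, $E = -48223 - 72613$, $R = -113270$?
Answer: $472464$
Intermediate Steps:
$E = -120836$ ($E = -48223 - 72613 = -120836$)
$y = -7568$ ($y = -2 - 7566 = -7568$)
$480032 + y = 480032 - 7568 = 472464$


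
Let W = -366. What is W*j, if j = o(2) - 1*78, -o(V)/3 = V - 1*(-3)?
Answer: 34038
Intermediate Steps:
o(V) = -9 - 3*V (o(V) = -3*(V - 1*(-3)) = -3*(V + 3) = -3*(3 + V) = -9 - 3*V)
j = -93 (j = (-9 - 3*2) - 1*78 = (-9 - 6) - 78 = -15 - 78 = -93)
W*j = -366*(-93) = 34038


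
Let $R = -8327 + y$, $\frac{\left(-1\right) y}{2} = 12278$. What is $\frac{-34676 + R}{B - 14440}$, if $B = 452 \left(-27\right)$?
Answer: $\frac{67559}{26644} \approx 2.5356$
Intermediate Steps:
$y = -24556$ ($y = \left(-2\right) 12278 = -24556$)
$B = -12204$
$R = -32883$ ($R = -8327 - 24556 = -32883$)
$\frac{-34676 + R}{B - 14440} = \frac{-34676 - 32883}{-12204 - 14440} = - \frac{67559}{-26644} = \left(-67559\right) \left(- \frac{1}{26644}\right) = \frac{67559}{26644}$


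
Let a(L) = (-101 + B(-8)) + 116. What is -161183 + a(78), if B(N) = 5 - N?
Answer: -161155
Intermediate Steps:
a(L) = 28 (a(L) = (-101 + (5 - 1*(-8))) + 116 = (-101 + (5 + 8)) + 116 = (-101 + 13) + 116 = -88 + 116 = 28)
-161183 + a(78) = -161183 + 28 = -161155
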